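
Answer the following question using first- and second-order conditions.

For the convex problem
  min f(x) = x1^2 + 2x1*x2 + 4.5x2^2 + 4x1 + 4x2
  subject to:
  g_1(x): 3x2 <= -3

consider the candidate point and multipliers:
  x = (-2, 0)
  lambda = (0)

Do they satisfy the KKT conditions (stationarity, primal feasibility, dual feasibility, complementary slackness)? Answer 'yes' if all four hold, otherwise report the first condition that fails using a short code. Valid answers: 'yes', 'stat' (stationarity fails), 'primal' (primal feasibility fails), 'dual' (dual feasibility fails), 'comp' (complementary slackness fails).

Gradient of f: grad f(x) = Q x + c = (0, 0)
Constraint values g_i(x) = a_i^T x - b_i:
  g_1((-2, 0)) = 3
Stationarity residual: grad f(x) + sum_i lambda_i a_i = (0, 0)
  -> stationarity OK
Primal feasibility (all g_i <= 0): FAILS
Dual feasibility (all lambda_i >= 0): OK
Complementary slackness (lambda_i * g_i(x) = 0 for all i): OK

Verdict: the first failing condition is primal_feasibility -> primal.

primal


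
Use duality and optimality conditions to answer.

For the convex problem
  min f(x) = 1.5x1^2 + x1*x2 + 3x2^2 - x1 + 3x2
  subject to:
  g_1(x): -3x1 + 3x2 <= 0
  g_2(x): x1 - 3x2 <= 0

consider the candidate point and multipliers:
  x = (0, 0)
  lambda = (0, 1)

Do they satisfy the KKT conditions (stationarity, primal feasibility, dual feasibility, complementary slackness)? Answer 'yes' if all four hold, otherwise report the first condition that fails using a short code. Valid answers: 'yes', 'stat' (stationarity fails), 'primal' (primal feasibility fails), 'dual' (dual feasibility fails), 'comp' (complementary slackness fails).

Gradient of f: grad f(x) = Q x + c = (-1, 3)
Constraint values g_i(x) = a_i^T x - b_i:
  g_1((0, 0)) = 0
  g_2((0, 0)) = 0
Stationarity residual: grad f(x) + sum_i lambda_i a_i = (0, 0)
  -> stationarity OK
Primal feasibility (all g_i <= 0): OK
Dual feasibility (all lambda_i >= 0): OK
Complementary slackness (lambda_i * g_i(x) = 0 for all i): OK

Verdict: yes, KKT holds.

yes


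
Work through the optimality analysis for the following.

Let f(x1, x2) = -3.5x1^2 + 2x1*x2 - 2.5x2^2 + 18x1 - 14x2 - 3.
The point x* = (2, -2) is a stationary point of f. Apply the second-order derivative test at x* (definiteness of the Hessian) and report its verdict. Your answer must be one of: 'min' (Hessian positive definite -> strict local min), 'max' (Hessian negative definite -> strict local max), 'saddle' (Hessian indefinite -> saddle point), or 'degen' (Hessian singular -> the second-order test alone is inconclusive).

Compute the Hessian H = grad^2 f:
  H = [[-7, 2], [2, -5]]
Verify stationarity: grad f(x*) = H x* + g = (0, 0).
Eigenvalues of H: -8.2361, -3.7639.
Both eigenvalues < 0, so H is negative definite -> x* is a strict local max.

max


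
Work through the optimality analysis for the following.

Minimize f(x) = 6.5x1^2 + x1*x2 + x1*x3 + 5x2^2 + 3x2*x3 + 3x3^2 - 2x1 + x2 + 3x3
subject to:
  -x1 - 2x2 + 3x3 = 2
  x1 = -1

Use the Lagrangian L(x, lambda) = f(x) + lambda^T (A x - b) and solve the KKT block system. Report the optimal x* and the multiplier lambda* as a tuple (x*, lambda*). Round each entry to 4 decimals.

Form the Lagrangian:
  L(x, lambda) = (1/2) x^T Q x + c^T x + lambda^T (A x - b)
Stationarity (grad_x L = 0): Q x + c + A^T lambda = 0.
Primal feasibility: A x = b.

This gives the KKT block system:
  [ Q   A^T ] [ x     ]   [-c ]
  [ A    0  ] [ lambda ] = [ b ]

Solving the linear system:
  x*      = (-1, -0.22, 0.1867)
  lambda* = (-0.82, 14.2133)
  f(x*)   = 9.0967

x* = (-1, -0.22, 0.1867), lambda* = (-0.82, 14.2133)


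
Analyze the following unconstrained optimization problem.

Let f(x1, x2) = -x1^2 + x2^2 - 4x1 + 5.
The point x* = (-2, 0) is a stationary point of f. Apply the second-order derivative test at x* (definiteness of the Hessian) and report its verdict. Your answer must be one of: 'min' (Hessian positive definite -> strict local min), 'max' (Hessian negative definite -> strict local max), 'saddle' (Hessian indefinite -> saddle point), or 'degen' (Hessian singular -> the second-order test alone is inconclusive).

Compute the Hessian H = grad^2 f:
  H = [[-2, 0], [0, 2]]
Verify stationarity: grad f(x*) = H x* + g = (0, 0).
Eigenvalues of H: -2, 2.
Eigenvalues have mixed signs, so H is indefinite -> x* is a saddle point.

saddle


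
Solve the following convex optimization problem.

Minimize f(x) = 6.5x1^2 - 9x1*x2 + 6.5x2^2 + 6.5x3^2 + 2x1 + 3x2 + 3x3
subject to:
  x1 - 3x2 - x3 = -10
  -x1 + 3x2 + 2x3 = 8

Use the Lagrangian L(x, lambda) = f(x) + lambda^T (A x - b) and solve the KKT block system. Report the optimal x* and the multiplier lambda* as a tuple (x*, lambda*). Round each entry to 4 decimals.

Form the Lagrangian:
  L(x, lambda) = (1/2) x^T Q x + c^T x + lambda^T (A x - b)
Stationarity (grad_x L = 0): Q x + c + A^T lambda = 0.
Primal feasibility: A x = b.

This gives the KKT block system:
  [ Q   A^T ] [ x     ]   [-c ]
  [ A    0  ] [ lambda ] = [ b ]

Solving the linear system:
  x*      = (1.8553, 4.6184, -2)
  lambda* = (53.8947, 38.4474)
  f(x*)   = 121.4671

x* = (1.8553, 4.6184, -2), lambda* = (53.8947, 38.4474)


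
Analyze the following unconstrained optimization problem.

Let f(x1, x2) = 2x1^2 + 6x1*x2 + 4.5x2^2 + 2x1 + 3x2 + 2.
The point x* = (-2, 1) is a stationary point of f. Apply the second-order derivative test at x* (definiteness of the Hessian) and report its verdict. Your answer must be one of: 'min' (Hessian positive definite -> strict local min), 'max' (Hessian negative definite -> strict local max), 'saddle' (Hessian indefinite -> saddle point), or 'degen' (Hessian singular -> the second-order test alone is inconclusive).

Compute the Hessian H = grad^2 f:
  H = [[4, 6], [6, 9]]
Verify stationarity: grad f(x*) = H x* + g = (0, 0).
Eigenvalues of H: 0, 13.
H has a zero eigenvalue (singular; positive semidefinite but not definite), so H is neither positive definite, negative definite, nor indefinite. The second-order test alone is inconclusive -> degen.
(Indeed, f is constant along the null direction of H through x*, so x* is not a strict local extremum.)

degen


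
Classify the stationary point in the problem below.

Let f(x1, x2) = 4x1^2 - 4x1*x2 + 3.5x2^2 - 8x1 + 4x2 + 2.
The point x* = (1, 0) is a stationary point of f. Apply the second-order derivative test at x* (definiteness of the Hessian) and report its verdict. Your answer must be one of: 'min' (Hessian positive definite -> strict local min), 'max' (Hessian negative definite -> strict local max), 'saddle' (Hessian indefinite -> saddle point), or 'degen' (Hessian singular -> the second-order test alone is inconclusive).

Compute the Hessian H = grad^2 f:
  H = [[8, -4], [-4, 7]]
Verify stationarity: grad f(x*) = H x* + g = (0, 0).
Eigenvalues of H: 3.4689, 11.5311.
Both eigenvalues > 0, so H is positive definite -> x* is a strict local min.

min


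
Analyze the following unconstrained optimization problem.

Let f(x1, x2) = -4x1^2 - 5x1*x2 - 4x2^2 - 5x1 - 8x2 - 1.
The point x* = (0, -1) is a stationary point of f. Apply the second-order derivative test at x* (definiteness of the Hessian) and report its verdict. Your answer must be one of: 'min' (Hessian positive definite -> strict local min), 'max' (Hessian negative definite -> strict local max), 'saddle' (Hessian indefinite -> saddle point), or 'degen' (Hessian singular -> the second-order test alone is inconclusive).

Compute the Hessian H = grad^2 f:
  H = [[-8, -5], [-5, -8]]
Verify stationarity: grad f(x*) = H x* + g = (0, 0).
Eigenvalues of H: -13, -3.
Both eigenvalues < 0, so H is negative definite -> x* is a strict local max.

max


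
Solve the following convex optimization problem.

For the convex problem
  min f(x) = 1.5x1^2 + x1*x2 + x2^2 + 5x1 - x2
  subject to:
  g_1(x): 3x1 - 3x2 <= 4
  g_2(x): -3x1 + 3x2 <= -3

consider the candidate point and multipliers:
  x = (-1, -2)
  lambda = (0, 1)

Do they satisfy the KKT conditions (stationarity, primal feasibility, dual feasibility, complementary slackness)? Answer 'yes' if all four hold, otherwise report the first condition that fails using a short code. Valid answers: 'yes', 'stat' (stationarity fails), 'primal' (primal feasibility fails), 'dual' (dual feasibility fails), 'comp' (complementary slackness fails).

Gradient of f: grad f(x) = Q x + c = (0, -6)
Constraint values g_i(x) = a_i^T x - b_i:
  g_1((-1, -2)) = -1
  g_2((-1, -2)) = 0
Stationarity residual: grad f(x) + sum_i lambda_i a_i = (-3, -3)
  -> stationarity FAILS
Primal feasibility (all g_i <= 0): OK
Dual feasibility (all lambda_i >= 0): OK
Complementary slackness (lambda_i * g_i(x) = 0 for all i): OK

Verdict: the first failing condition is stationarity -> stat.

stat


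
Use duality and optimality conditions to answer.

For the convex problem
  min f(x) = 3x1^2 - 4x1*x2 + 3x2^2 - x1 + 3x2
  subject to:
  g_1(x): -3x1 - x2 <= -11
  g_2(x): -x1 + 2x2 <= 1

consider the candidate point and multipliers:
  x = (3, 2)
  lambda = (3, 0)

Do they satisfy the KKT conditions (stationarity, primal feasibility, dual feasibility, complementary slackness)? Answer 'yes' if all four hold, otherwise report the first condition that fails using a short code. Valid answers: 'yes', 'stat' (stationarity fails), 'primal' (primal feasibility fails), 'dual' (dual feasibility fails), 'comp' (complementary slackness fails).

Gradient of f: grad f(x) = Q x + c = (9, 3)
Constraint values g_i(x) = a_i^T x - b_i:
  g_1((3, 2)) = 0
  g_2((3, 2)) = 0
Stationarity residual: grad f(x) + sum_i lambda_i a_i = (0, 0)
  -> stationarity OK
Primal feasibility (all g_i <= 0): OK
Dual feasibility (all lambda_i >= 0): OK
Complementary slackness (lambda_i * g_i(x) = 0 for all i): OK

Verdict: yes, KKT holds.

yes


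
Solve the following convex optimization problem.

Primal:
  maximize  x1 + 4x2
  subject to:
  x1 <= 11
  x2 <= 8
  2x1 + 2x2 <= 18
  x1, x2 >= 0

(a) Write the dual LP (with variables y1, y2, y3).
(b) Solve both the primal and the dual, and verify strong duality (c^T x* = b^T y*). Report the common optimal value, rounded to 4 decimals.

The standard primal-dual pair for 'max c^T x s.t. A x <= b, x >= 0' is:
  Dual:  min b^T y  s.t.  A^T y >= c,  y >= 0.

So the dual LP is:
  minimize  11y1 + 8y2 + 18y3
  subject to:
    y1 + 2y3 >= 1
    y2 + 2y3 >= 4
    y1, y2, y3 >= 0

Solving the primal: x* = (1, 8).
  primal value c^T x* = 33.
Solving the dual: y* = (0, 3, 0.5).
  dual value b^T y* = 33.
Strong duality: c^T x* = b^T y*. Confirmed.

33


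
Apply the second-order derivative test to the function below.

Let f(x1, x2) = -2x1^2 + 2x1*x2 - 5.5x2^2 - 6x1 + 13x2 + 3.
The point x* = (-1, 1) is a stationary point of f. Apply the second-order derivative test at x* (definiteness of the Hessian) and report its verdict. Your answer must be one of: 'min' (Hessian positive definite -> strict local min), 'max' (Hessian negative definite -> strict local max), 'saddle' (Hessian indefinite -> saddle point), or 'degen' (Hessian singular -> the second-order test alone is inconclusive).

Compute the Hessian H = grad^2 f:
  H = [[-4, 2], [2, -11]]
Verify stationarity: grad f(x*) = H x* + g = (0, 0).
Eigenvalues of H: -11.5311, -3.4689.
Both eigenvalues < 0, so H is negative definite -> x* is a strict local max.

max


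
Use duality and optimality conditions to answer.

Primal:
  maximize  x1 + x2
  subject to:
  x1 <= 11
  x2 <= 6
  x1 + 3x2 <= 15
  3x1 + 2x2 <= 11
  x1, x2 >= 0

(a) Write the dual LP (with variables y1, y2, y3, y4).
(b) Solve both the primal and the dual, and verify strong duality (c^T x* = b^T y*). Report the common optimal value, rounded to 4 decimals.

The standard primal-dual pair for 'max c^T x s.t. A x <= b, x >= 0' is:
  Dual:  min b^T y  s.t.  A^T y >= c,  y >= 0.

So the dual LP is:
  minimize  11y1 + 6y2 + 15y3 + 11y4
  subject to:
    y1 + y3 + 3y4 >= 1
    y2 + 3y3 + 2y4 >= 1
    y1, y2, y3, y4 >= 0

Solving the primal: x* = (0.4286, 4.8571).
  primal value c^T x* = 5.2857.
Solving the dual: y* = (0, 0, 0.1429, 0.2857).
  dual value b^T y* = 5.2857.
Strong duality: c^T x* = b^T y*. Confirmed.

5.2857


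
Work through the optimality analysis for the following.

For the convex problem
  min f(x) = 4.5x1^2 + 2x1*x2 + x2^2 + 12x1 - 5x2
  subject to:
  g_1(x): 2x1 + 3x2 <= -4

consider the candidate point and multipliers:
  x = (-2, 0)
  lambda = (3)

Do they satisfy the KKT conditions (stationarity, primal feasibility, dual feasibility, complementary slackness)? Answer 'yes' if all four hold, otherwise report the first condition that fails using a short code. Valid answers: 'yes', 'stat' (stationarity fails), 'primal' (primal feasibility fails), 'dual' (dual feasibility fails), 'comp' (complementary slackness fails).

Gradient of f: grad f(x) = Q x + c = (-6, -9)
Constraint values g_i(x) = a_i^T x - b_i:
  g_1((-2, 0)) = 0
Stationarity residual: grad f(x) + sum_i lambda_i a_i = (0, 0)
  -> stationarity OK
Primal feasibility (all g_i <= 0): OK
Dual feasibility (all lambda_i >= 0): OK
Complementary slackness (lambda_i * g_i(x) = 0 for all i): OK

Verdict: yes, KKT holds.

yes


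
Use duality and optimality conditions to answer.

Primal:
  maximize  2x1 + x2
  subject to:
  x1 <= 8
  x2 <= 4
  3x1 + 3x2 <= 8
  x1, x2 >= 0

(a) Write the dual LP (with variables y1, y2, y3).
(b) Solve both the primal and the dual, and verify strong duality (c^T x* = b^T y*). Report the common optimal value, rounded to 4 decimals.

The standard primal-dual pair for 'max c^T x s.t. A x <= b, x >= 0' is:
  Dual:  min b^T y  s.t.  A^T y >= c,  y >= 0.

So the dual LP is:
  minimize  8y1 + 4y2 + 8y3
  subject to:
    y1 + 3y3 >= 2
    y2 + 3y3 >= 1
    y1, y2, y3 >= 0

Solving the primal: x* = (2.6667, 0).
  primal value c^T x* = 5.3333.
Solving the dual: y* = (0, 0, 0.6667).
  dual value b^T y* = 5.3333.
Strong duality: c^T x* = b^T y*. Confirmed.

5.3333


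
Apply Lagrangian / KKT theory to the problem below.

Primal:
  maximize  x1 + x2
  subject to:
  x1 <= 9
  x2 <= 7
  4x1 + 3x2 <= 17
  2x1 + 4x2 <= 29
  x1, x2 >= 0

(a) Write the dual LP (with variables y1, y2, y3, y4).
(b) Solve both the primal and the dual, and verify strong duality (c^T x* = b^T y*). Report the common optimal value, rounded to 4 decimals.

The standard primal-dual pair for 'max c^T x s.t. A x <= b, x >= 0' is:
  Dual:  min b^T y  s.t.  A^T y >= c,  y >= 0.

So the dual LP is:
  minimize  9y1 + 7y2 + 17y3 + 29y4
  subject to:
    y1 + 4y3 + 2y4 >= 1
    y2 + 3y3 + 4y4 >= 1
    y1, y2, y3, y4 >= 0

Solving the primal: x* = (0, 5.6667).
  primal value c^T x* = 5.6667.
Solving the dual: y* = (0, 0, 0.3333, 0).
  dual value b^T y* = 5.6667.
Strong duality: c^T x* = b^T y*. Confirmed.

5.6667


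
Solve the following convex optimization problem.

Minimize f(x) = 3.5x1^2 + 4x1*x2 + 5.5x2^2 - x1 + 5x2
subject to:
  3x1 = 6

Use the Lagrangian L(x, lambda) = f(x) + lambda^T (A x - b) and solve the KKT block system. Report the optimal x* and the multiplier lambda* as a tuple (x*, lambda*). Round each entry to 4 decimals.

Form the Lagrangian:
  L(x, lambda) = (1/2) x^T Q x + c^T x + lambda^T (A x - b)
Stationarity (grad_x L = 0): Q x + c + A^T lambda = 0.
Primal feasibility: A x = b.

This gives the KKT block system:
  [ Q   A^T ] [ x     ]   [-c ]
  [ A    0  ] [ lambda ] = [ b ]

Solving the linear system:
  x*      = (2, -1.1818)
  lambda* = (-2.7576)
  f(x*)   = 4.3182

x* = (2, -1.1818), lambda* = (-2.7576)


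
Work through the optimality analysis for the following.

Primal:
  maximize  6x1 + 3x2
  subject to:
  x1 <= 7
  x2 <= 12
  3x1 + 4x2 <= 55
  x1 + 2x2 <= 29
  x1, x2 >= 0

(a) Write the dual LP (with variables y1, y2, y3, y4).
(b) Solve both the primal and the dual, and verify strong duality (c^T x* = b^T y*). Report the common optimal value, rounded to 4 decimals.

The standard primal-dual pair for 'max c^T x s.t. A x <= b, x >= 0' is:
  Dual:  min b^T y  s.t.  A^T y >= c,  y >= 0.

So the dual LP is:
  minimize  7y1 + 12y2 + 55y3 + 29y4
  subject to:
    y1 + 3y3 + y4 >= 6
    y2 + 4y3 + 2y4 >= 3
    y1, y2, y3, y4 >= 0

Solving the primal: x* = (7, 8.5).
  primal value c^T x* = 67.5.
Solving the dual: y* = (3.75, 0, 0.75, 0).
  dual value b^T y* = 67.5.
Strong duality: c^T x* = b^T y*. Confirmed.

67.5


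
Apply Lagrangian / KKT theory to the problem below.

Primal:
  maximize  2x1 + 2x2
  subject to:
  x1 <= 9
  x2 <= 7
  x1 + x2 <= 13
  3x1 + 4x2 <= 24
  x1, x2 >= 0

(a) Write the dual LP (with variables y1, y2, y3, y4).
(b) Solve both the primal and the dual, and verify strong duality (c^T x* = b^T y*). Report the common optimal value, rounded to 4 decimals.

The standard primal-dual pair for 'max c^T x s.t. A x <= b, x >= 0' is:
  Dual:  min b^T y  s.t.  A^T y >= c,  y >= 0.

So the dual LP is:
  minimize  9y1 + 7y2 + 13y3 + 24y4
  subject to:
    y1 + y3 + 3y4 >= 2
    y2 + y3 + 4y4 >= 2
    y1, y2, y3, y4 >= 0

Solving the primal: x* = (8, 0).
  primal value c^T x* = 16.
Solving the dual: y* = (0, 0, 0, 0.6667).
  dual value b^T y* = 16.
Strong duality: c^T x* = b^T y*. Confirmed.

16


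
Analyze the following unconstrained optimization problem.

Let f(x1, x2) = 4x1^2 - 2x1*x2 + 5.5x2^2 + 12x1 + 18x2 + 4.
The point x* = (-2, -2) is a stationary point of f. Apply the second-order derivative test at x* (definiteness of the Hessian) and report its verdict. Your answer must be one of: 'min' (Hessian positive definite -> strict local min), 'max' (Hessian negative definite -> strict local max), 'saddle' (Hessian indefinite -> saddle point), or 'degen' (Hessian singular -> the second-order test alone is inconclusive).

Compute the Hessian H = grad^2 f:
  H = [[8, -2], [-2, 11]]
Verify stationarity: grad f(x*) = H x* + g = (0, 0).
Eigenvalues of H: 7, 12.
Both eigenvalues > 0, so H is positive definite -> x* is a strict local min.

min


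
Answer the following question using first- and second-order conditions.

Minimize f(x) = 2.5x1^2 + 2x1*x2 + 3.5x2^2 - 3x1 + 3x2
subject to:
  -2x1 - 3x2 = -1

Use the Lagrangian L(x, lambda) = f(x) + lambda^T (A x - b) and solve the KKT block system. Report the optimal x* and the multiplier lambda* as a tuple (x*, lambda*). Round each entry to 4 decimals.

Form the Lagrangian:
  L(x, lambda) = (1/2) x^T Q x + c^T x + lambda^T (A x - b)
Stationarity (grad_x L = 0): Q x + c + A^T lambda = 0.
Primal feasibility: A x = b.

This gives the KKT block system:
  [ Q   A^T ] [ x     ]   [-c ]
  [ A    0  ] [ lambda ] = [ b ]

Solving the linear system:
  x*      = (1.0816, -0.3878)
  lambda* = (0.8163)
  f(x*)   = -1.7959

x* = (1.0816, -0.3878), lambda* = (0.8163)


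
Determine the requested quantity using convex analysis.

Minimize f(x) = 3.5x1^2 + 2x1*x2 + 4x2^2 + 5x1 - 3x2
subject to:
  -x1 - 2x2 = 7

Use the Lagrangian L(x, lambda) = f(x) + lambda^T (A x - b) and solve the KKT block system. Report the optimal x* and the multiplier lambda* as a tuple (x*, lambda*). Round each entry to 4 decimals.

Form the Lagrangian:
  L(x, lambda) = (1/2) x^T Q x + c^T x + lambda^T (A x - b)
Stationarity (grad_x L = 0): Q x + c + A^T lambda = 0.
Primal feasibility: A x = b.

This gives the KKT block system:
  [ Q   A^T ] [ x     ]   [-c ]
  [ A    0  ] [ lambda ] = [ b ]

Solving the linear system:
  x*      = (-1.9286, -2.5357)
  lambda* = (-13.5714)
  f(x*)   = 46.4821

x* = (-1.9286, -2.5357), lambda* = (-13.5714)


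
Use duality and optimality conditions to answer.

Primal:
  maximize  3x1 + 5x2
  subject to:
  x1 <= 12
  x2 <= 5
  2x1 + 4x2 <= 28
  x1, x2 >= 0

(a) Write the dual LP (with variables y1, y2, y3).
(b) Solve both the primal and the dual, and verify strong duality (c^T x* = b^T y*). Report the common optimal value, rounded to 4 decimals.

The standard primal-dual pair for 'max c^T x s.t. A x <= b, x >= 0' is:
  Dual:  min b^T y  s.t.  A^T y >= c,  y >= 0.

So the dual LP is:
  minimize  12y1 + 5y2 + 28y3
  subject to:
    y1 + 2y3 >= 3
    y2 + 4y3 >= 5
    y1, y2, y3 >= 0

Solving the primal: x* = (12, 1).
  primal value c^T x* = 41.
Solving the dual: y* = (0.5, 0, 1.25).
  dual value b^T y* = 41.
Strong duality: c^T x* = b^T y*. Confirmed.

41


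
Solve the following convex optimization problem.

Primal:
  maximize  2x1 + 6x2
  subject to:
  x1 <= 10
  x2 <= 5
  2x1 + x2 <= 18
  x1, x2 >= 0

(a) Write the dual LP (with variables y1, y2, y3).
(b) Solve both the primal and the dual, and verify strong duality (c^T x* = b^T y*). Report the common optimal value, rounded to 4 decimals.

The standard primal-dual pair for 'max c^T x s.t. A x <= b, x >= 0' is:
  Dual:  min b^T y  s.t.  A^T y >= c,  y >= 0.

So the dual LP is:
  minimize  10y1 + 5y2 + 18y3
  subject to:
    y1 + 2y3 >= 2
    y2 + y3 >= 6
    y1, y2, y3 >= 0

Solving the primal: x* = (6.5, 5).
  primal value c^T x* = 43.
Solving the dual: y* = (0, 5, 1).
  dual value b^T y* = 43.
Strong duality: c^T x* = b^T y*. Confirmed.

43


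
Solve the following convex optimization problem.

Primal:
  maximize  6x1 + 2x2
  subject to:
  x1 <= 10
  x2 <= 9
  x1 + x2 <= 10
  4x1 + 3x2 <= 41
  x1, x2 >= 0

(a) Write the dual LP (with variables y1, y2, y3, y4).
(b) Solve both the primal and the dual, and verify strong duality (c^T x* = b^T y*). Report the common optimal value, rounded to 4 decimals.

The standard primal-dual pair for 'max c^T x s.t. A x <= b, x >= 0' is:
  Dual:  min b^T y  s.t.  A^T y >= c,  y >= 0.

So the dual LP is:
  minimize  10y1 + 9y2 + 10y3 + 41y4
  subject to:
    y1 + y3 + 4y4 >= 6
    y2 + y3 + 3y4 >= 2
    y1, y2, y3, y4 >= 0

Solving the primal: x* = (10, 0).
  primal value c^T x* = 60.
Solving the dual: y* = (4, 0, 2, 0).
  dual value b^T y* = 60.
Strong duality: c^T x* = b^T y*. Confirmed.

60


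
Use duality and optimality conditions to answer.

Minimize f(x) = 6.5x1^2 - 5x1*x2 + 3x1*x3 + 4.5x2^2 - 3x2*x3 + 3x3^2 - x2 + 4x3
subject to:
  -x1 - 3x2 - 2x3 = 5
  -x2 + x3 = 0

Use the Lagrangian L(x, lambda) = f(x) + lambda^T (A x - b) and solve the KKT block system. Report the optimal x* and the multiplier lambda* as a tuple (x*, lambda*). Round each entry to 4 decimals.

Form the Lagrangian:
  L(x, lambda) = (1/2) x^T Q x + c^T x + lambda^T (A x - b)
Stationarity (grad_x L = 0): Q x + c + A^T lambda = 0.
Primal feasibility: A x = b.

This gives the KKT block system:
  [ Q   A^T ] [ x     ]   [-c ]
  [ A    0  ] [ lambda ] = [ b ]

Solving the linear system:
  x*      = (-0.226, -0.9548, -0.9548)
  lambda* = (-1.0282, -2.5141)
  f(x*)   = 1.1384

x* = (-0.226, -0.9548, -0.9548), lambda* = (-1.0282, -2.5141)


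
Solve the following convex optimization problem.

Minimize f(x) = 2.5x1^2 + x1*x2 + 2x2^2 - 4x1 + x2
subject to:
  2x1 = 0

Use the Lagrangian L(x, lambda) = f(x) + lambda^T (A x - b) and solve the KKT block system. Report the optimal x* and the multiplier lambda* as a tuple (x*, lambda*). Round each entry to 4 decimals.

Form the Lagrangian:
  L(x, lambda) = (1/2) x^T Q x + c^T x + lambda^T (A x - b)
Stationarity (grad_x L = 0): Q x + c + A^T lambda = 0.
Primal feasibility: A x = b.

This gives the KKT block system:
  [ Q   A^T ] [ x     ]   [-c ]
  [ A    0  ] [ lambda ] = [ b ]

Solving the linear system:
  x*      = (0, -0.25)
  lambda* = (2.125)
  f(x*)   = -0.125

x* = (0, -0.25), lambda* = (2.125)


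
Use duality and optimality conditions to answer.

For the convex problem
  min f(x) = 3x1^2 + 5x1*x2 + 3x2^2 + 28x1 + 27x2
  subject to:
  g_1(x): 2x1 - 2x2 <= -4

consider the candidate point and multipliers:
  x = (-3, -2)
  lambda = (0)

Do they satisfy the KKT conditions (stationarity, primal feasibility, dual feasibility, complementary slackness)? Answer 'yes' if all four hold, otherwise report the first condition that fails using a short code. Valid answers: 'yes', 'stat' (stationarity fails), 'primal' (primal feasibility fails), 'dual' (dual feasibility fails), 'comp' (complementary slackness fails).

Gradient of f: grad f(x) = Q x + c = (0, 0)
Constraint values g_i(x) = a_i^T x - b_i:
  g_1((-3, -2)) = 2
Stationarity residual: grad f(x) + sum_i lambda_i a_i = (0, 0)
  -> stationarity OK
Primal feasibility (all g_i <= 0): FAILS
Dual feasibility (all lambda_i >= 0): OK
Complementary slackness (lambda_i * g_i(x) = 0 for all i): OK

Verdict: the first failing condition is primal_feasibility -> primal.

primal


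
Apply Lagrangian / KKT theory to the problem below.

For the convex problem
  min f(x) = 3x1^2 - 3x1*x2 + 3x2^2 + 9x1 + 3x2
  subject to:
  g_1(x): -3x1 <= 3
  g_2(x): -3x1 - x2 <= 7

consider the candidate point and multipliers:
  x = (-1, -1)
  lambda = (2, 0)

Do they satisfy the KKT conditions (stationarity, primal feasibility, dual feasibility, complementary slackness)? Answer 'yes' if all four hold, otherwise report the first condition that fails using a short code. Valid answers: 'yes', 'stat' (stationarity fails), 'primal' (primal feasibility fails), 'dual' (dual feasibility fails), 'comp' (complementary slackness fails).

Gradient of f: grad f(x) = Q x + c = (6, 0)
Constraint values g_i(x) = a_i^T x - b_i:
  g_1((-1, -1)) = 0
  g_2((-1, -1)) = -3
Stationarity residual: grad f(x) + sum_i lambda_i a_i = (0, 0)
  -> stationarity OK
Primal feasibility (all g_i <= 0): OK
Dual feasibility (all lambda_i >= 0): OK
Complementary slackness (lambda_i * g_i(x) = 0 for all i): OK

Verdict: yes, KKT holds.

yes


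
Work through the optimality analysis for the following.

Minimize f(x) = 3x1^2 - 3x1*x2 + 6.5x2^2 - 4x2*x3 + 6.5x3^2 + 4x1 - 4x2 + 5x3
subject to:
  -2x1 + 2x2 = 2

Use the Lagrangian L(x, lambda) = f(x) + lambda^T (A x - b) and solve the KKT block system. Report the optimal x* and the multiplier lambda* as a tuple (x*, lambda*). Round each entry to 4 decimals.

Form the Lagrangian:
  L(x, lambda) = (1/2) x^T Q x + c^T x + lambda^T (A x - b)
Stationarity (grad_x L = 0): Q x + c + A^T lambda = 0.
Primal feasibility: A x = b.

This gives the KKT block system:
  [ Q   A^T ] [ x     ]   [-c ]
  [ A    0  ] [ lambda ] = [ b ]

Solving the linear system:
  x*      = (-0.8758, 0.1242, -0.3464)
  lambda* = (-0.8137)
  f(x*)   = -2.0523

x* = (-0.8758, 0.1242, -0.3464), lambda* = (-0.8137)


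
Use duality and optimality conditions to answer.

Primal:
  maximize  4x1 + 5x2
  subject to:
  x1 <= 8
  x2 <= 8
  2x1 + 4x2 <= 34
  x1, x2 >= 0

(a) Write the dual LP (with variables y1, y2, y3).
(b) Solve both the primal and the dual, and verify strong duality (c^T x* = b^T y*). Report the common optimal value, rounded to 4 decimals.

The standard primal-dual pair for 'max c^T x s.t. A x <= b, x >= 0' is:
  Dual:  min b^T y  s.t.  A^T y >= c,  y >= 0.

So the dual LP is:
  minimize  8y1 + 8y2 + 34y3
  subject to:
    y1 + 2y3 >= 4
    y2 + 4y3 >= 5
    y1, y2, y3 >= 0

Solving the primal: x* = (8, 4.5).
  primal value c^T x* = 54.5.
Solving the dual: y* = (1.5, 0, 1.25).
  dual value b^T y* = 54.5.
Strong duality: c^T x* = b^T y*. Confirmed.

54.5


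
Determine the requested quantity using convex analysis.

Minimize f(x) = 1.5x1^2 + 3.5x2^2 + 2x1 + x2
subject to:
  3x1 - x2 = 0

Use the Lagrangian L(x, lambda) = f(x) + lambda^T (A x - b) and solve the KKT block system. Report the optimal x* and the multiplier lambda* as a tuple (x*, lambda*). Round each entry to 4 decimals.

Form the Lagrangian:
  L(x, lambda) = (1/2) x^T Q x + c^T x + lambda^T (A x - b)
Stationarity (grad_x L = 0): Q x + c + A^T lambda = 0.
Primal feasibility: A x = b.

This gives the KKT block system:
  [ Q   A^T ] [ x     ]   [-c ]
  [ A    0  ] [ lambda ] = [ b ]

Solving the linear system:
  x*      = (-0.0758, -0.2273)
  lambda* = (-0.5909)
  f(x*)   = -0.1894

x* = (-0.0758, -0.2273), lambda* = (-0.5909)


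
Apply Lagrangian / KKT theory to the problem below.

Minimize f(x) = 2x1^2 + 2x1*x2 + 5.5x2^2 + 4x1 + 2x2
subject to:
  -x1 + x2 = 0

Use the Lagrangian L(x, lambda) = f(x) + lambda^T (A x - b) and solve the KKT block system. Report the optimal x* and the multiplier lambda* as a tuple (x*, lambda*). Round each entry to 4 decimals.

Form the Lagrangian:
  L(x, lambda) = (1/2) x^T Q x + c^T x + lambda^T (A x - b)
Stationarity (grad_x L = 0): Q x + c + A^T lambda = 0.
Primal feasibility: A x = b.

This gives the KKT block system:
  [ Q   A^T ] [ x     ]   [-c ]
  [ A    0  ] [ lambda ] = [ b ]

Solving the linear system:
  x*      = (-0.3158, -0.3158)
  lambda* = (2.1053)
  f(x*)   = -0.9474

x* = (-0.3158, -0.3158), lambda* = (2.1053)


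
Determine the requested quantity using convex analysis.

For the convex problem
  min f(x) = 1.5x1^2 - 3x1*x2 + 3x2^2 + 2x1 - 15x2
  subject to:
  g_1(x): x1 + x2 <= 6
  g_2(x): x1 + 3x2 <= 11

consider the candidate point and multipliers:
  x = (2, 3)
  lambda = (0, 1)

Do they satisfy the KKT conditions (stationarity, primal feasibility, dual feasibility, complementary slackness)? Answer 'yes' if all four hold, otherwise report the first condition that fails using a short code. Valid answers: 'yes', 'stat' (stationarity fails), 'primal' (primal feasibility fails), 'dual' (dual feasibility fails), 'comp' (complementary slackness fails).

Gradient of f: grad f(x) = Q x + c = (-1, -3)
Constraint values g_i(x) = a_i^T x - b_i:
  g_1((2, 3)) = -1
  g_2((2, 3)) = 0
Stationarity residual: grad f(x) + sum_i lambda_i a_i = (0, 0)
  -> stationarity OK
Primal feasibility (all g_i <= 0): OK
Dual feasibility (all lambda_i >= 0): OK
Complementary slackness (lambda_i * g_i(x) = 0 for all i): OK

Verdict: yes, KKT holds.

yes


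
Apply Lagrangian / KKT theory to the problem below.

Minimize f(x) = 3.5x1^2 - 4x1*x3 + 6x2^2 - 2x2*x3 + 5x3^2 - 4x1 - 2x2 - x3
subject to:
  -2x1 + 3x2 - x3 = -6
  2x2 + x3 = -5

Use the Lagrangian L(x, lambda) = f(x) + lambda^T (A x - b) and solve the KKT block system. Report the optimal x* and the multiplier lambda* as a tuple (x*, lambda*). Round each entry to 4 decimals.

Form the Lagrangian:
  L(x, lambda) = (1/2) x^T Q x + c^T x + lambda^T (A x - b)
Stationarity (grad_x L = 0): Q x + c + A^T lambda = 0.
Primal feasibility: A x = b.

This gives the KKT block system:
  [ Q   A^T ] [ x     ]   [-c ]
  [ A    0  ] [ lambda ] = [ b ]

Solving the linear system:
  x*      = (0.4522, -2.0191, -0.9617)
  lambda* = (1.5061, 9.8939)
  f(x*)   = 30.8487

x* = (0.4522, -2.0191, -0.9617), lambda* = (1.5061, 9.8939)


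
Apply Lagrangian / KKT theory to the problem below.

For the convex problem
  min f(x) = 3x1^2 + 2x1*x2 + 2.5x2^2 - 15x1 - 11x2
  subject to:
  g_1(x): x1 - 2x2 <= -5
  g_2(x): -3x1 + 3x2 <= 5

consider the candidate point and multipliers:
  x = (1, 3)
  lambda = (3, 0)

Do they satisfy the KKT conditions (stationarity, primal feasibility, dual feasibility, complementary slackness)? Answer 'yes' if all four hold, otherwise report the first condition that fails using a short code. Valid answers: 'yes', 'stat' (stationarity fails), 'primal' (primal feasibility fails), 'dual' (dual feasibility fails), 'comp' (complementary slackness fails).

Gradient of f: grad f(x) = Q x + c = (-3, 6)
Constraint values g_i(x) = a_i^T x - b_i:
  g_1((1, 3)) = 0
  g_2((1, 3)) = 1
Stationarity residual: grad f(x) + sum_i lambda_i a_i = (0, 0)
  -> stationarity OK
Primal feasibility (all g_i <= 0): FAILS
Dual feasibility (all lambda_i >= 0): OK
Complementary slackness (lambda_i * g_i(x) = 0 for all i): OK

Verdict: the first failing condition is primal_feasibility -> primal.

primal


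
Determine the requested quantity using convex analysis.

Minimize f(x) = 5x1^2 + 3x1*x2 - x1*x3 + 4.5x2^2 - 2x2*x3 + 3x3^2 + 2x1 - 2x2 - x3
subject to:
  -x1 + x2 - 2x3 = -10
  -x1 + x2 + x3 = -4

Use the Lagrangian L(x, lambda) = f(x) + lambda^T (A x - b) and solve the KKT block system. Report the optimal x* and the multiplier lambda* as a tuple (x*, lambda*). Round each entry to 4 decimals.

Form the Lagrangian:
  L(x, lambda) = (1/2) x^T Q x + c^T x + lambda^T (A x - b)
Stationarity (grad_x L = 0): Q x + c + A^T lambda = 0.
Primal feasibility: A x = b.

This gives the KKT block system:
  [ Q   A^T ] [ x     ]   [-c ]
  [ A    0  ] [ lambda ] = [ b ]

Solving the linear system:
  x*      = (3.12, -2.88, 2)
  lambda* = (12.0667, 10.4933)
  f(x*)   = 86.32

x* = (3.12, -2.88, 2), lambda* = (12.0667, 10.4933)


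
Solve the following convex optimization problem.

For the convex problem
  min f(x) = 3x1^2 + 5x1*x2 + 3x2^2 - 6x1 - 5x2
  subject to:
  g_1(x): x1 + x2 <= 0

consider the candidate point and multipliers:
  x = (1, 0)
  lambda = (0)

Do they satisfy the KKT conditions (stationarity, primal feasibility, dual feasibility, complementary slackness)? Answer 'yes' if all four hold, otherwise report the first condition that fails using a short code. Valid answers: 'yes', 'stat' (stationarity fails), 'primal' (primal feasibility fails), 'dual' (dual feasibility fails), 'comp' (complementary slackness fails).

Gradient of f: grad f(x) = Q x + c = (0, 0)
Constraint values g_i(x) = a_i^T x - b_i:
  g_1((1, 0)) = 1
Stationarity residual: grad f(x) + sum_i lambda_i a_i = (0, 0)
  -> stationarity OK
Primal feasibility (all g_i <= 0): FAILS
Dual feasibility (all lambda_i >= 0): OK
Complementary slackness (lambda_i * g_i(x) = 0 for all i): OK

Verdict: the first failing condition is primal_feasibility -> primal.

primal


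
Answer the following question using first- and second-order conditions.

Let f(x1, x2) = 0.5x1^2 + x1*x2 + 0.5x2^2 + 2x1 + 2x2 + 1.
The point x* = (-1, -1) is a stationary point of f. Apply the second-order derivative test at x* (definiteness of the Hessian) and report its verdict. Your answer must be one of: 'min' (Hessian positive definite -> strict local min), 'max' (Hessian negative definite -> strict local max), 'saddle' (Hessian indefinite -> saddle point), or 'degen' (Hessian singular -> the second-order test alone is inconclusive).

Compute the Hessian H = grad^2 f:
  H = [[1, 1], [1, 1]]
Verify stationarity: grad f(x*) = H x* + g = (0, 0).
Eigenvalues of H: 0, 2.
H has a zero eigenvalue (singular; positive semidefinite but not definite), so H is neither positive definite, negative definite, nor indefinite. The second-order test alone is inconclusive -> degen.
(Indeed, f is constant along the null direction of H through x*, so x* is not a strict local extremum.)

degen


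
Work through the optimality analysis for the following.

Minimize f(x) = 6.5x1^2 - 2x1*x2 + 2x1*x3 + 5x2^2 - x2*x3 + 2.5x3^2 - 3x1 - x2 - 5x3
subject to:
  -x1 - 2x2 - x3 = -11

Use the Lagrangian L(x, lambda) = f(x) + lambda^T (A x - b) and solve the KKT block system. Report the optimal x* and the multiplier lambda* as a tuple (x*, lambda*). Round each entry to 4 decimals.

Form the Lagrangian:
  L(x, lambda) = (1/2) x^T Q x + c^T x + lambda^T (A x - b)
Stationarity (grad_x L = 0): Q x + c + A^T lambda = 0.
Primal feasibility: A x = b.

This gives the KKT block system:
  [ Q   A^T ] [ x     ]   [-c ]
  [ A    0  ] [ lambda ] = [ b ]

Solving the linear system:
  x*      = (1.0953, 3.133, 3.6386)
  lambda* = (12.2506)
  f(x*)   = 55.0721

x* = (1.0953, 3.133, 3.6386), lambda* = (12.2506)


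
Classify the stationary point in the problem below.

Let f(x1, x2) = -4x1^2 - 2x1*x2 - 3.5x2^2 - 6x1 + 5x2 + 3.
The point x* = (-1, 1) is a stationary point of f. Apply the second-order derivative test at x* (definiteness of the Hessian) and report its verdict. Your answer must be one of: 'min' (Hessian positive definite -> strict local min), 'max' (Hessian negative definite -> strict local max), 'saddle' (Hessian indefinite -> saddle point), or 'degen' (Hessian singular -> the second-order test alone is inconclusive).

Compute the Hessian H = grad^2 f:
  H = [[-8, -2], [-2, -7]]
Verify stationarity: grad f(x*) = H x* + g = (0, 0).
Eigenvalues of H: -9.5616, -5.4384.
Both eigenvalues < 0, so H is negative definite -> x* is a strict local max.

max


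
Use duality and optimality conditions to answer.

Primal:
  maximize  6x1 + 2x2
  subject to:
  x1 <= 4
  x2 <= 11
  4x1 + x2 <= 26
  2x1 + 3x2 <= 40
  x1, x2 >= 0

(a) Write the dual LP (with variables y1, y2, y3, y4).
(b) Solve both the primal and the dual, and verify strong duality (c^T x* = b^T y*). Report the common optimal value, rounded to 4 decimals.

The standard primal-dual pair for 'max c^T x s.t. A x <= b, x >= 0' is:
  Dual:  min b^T y  s.t.  A^T y >= c,  y >= 0.

So the dual LP is:
  minimize  4y1 + 11y2 + 26y3 + 40y4
  subject to:
    y1 + 4y3 + 2y4 >= 6
    y2 + y3 + 3y4 >= 2
    y1, y2, y3, y4 >= 0

Solving the primal: x* = (3.8, 10.8).
  primal value c^T x* = 44.4.
Solving the dual: y* = (0, 0, 1.4, 0.2).
  dual value b^T y* = 44.4.
Strong duality: c^T x* = b^T y*. Confirmed.

44.4


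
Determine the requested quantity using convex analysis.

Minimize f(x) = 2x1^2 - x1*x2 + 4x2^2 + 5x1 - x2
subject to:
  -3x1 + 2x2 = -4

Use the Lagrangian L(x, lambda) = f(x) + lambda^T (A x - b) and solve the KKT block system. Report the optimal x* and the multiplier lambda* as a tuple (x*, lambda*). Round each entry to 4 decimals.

Form the Lagrangian:
  L(x, lambda) = (1/2) x^T Q x + c^T x + lambda^T (A x - b)
Stationarity (grad_x L = 0): Q x + c + A^T lambda = 0.
Primal feasibility: A x = b.

This gives the KKT block system:
  [ Q   A^T ] [ x     ]   [-c ]
  [ A    0  ] [ lambda ] = [ b ]

Solving the linear system:
  x*      = (0.9737, -0.5395)
  lambda* = (3.1447)
  f(x*)   = 8.9934

x* = (0.9737, -0.5395), lambda* = (3.1447)


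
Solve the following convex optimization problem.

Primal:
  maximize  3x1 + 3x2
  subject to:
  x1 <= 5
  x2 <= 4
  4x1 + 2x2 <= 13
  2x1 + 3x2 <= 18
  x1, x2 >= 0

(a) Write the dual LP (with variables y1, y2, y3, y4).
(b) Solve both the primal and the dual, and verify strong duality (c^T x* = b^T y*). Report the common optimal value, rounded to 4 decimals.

The standard primal-dual pair for 'max c^T x s.t. A x <= b, x >= 0' is:
  Dual:  min b^T y  s.t.  A^T y >= c,  y >= 0.

So the dual LP is:
  minimize  5y1 + 4y2 + 13y3 + 18y4
  subject to:
    y1 + 4y3 + 2y4 >= 3
    y2 + 2y3 + 3y4 >= 3
    y1, y2, y3, y4 >= 0

Solving the primal: x* = (1.25, 4).
  primal value c^T x* = 15.75.
Solving the dual: y* = (0, 1.5, 0.75, 0).
  dual value b^T y* = 15.75.
Strong duality: c^T x* = b^T y*. Confirmed.

15.75


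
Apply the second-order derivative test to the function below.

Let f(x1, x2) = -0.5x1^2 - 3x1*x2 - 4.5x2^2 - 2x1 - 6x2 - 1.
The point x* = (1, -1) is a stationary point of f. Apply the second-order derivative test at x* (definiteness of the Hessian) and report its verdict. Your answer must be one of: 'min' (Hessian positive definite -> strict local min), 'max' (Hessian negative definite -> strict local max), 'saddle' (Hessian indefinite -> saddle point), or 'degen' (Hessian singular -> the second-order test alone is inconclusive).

Compute the Hessian H = grad^2 f:
  H = [[-1, -3], [-3, -9]]
Verify stationarity: grad f(x*) = H x* + g = (0, 0).
Eigenvalues of H: -10, 0.
H has a zero eigenvalue (singular; negative semidefinite but not definite), so H is neither positive definite, negative definite, nor indefinite. The second-order test alone is inconclusive -> degen.
(Indeed, f is constant along the null direction of H through x*, so x* is not a strict local extremum.)

degen


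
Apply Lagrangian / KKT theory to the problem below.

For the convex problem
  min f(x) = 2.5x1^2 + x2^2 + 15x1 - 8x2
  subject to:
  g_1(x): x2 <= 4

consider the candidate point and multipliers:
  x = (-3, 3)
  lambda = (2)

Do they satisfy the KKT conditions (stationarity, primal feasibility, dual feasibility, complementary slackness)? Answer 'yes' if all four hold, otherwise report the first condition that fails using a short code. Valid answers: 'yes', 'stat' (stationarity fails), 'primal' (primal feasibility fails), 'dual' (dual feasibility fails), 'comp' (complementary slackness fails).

Gradient of f: grad f(x) = Q x + c = (0, -2)
Constraint values g_i(x) = a_i^T x - b_i:
  g_1((-3, 3)) = -1
Stationarity residual: grad f(x) + sum_i lambda_i a_i = (0, 0)
  -> stationarity OK
Primal feasibility (all g_i <= 0): OK
Dual feasibility (all lambda_i >= 0): OK
Complementary slackness (lambda_i * g_i(x) = 0 for all i): FAILS

Verdict: the first failing condition is complementary_slackness -> comp.

comp


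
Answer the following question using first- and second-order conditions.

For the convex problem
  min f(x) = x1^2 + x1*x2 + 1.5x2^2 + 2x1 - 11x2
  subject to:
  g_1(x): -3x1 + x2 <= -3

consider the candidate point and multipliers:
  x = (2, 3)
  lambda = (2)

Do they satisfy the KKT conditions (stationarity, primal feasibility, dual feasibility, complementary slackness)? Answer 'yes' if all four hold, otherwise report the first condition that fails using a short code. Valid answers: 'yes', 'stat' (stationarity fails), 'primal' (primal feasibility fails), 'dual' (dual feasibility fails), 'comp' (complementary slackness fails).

Gradient of f: grad f(x) = Q x + c = (9, 0)
Constraint values g_i(x) = a_i^T x - b_i:
  g_1((2, 3)) = 0
Stationarity residual: grad f(x) + sum_i lambda_i a_i = (3, 2)
  -> stationarity FAILS
Primal feasibility (all g_i <= 0): OK
Dual feasibility (all lambda_i >= 0): OK
Complementary slackness (lambda_i * g_i(x) = 0 for all i): OK

Verdict: the first failing condition is stationarity -> stat.

stat
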